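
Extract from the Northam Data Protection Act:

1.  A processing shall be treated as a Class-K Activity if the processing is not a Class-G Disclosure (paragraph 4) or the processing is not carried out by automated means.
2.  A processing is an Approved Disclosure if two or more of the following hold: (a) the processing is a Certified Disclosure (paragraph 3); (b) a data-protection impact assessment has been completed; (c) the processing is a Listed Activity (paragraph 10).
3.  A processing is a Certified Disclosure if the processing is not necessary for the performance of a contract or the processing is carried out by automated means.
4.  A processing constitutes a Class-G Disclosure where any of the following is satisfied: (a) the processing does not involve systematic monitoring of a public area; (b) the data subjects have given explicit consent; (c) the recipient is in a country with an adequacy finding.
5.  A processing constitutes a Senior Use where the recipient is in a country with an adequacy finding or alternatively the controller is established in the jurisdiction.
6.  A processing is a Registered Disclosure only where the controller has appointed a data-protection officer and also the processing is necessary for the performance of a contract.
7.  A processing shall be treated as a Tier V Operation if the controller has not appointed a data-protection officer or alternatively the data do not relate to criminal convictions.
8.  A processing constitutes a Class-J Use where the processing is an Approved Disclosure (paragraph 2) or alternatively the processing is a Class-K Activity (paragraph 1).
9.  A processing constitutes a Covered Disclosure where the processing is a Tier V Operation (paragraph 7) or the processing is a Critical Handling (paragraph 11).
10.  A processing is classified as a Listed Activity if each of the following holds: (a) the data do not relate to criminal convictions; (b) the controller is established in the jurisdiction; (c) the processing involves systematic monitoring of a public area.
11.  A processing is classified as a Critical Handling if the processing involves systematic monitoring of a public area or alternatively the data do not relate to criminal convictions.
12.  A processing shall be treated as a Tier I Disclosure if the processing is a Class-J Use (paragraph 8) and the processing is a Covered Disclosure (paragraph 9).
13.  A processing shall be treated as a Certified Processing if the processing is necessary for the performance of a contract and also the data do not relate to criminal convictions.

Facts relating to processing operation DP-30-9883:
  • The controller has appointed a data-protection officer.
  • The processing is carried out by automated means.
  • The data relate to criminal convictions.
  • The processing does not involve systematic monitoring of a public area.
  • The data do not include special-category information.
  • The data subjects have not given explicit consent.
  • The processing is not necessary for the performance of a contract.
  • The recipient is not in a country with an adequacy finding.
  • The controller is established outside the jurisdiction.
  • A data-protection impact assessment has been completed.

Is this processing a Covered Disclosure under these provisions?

paragraph 7 — Tier V Operation: [the controller has not appointed a data-protection officer? no] OR [the data do not relate to criminal convictions? no] → not satisfied.
paragraph 11 — Critical Handling: [the processing involves systematic monitoring of a public area? no] OR [the data do not relate to criminal convictions? no] → not satisfied.
paragraph 9 — Covered Disclosure: [Tier V Operation (paragraph 7)? no] OR [Critical Handling (paragraph 11)? no] → not satisfied.

No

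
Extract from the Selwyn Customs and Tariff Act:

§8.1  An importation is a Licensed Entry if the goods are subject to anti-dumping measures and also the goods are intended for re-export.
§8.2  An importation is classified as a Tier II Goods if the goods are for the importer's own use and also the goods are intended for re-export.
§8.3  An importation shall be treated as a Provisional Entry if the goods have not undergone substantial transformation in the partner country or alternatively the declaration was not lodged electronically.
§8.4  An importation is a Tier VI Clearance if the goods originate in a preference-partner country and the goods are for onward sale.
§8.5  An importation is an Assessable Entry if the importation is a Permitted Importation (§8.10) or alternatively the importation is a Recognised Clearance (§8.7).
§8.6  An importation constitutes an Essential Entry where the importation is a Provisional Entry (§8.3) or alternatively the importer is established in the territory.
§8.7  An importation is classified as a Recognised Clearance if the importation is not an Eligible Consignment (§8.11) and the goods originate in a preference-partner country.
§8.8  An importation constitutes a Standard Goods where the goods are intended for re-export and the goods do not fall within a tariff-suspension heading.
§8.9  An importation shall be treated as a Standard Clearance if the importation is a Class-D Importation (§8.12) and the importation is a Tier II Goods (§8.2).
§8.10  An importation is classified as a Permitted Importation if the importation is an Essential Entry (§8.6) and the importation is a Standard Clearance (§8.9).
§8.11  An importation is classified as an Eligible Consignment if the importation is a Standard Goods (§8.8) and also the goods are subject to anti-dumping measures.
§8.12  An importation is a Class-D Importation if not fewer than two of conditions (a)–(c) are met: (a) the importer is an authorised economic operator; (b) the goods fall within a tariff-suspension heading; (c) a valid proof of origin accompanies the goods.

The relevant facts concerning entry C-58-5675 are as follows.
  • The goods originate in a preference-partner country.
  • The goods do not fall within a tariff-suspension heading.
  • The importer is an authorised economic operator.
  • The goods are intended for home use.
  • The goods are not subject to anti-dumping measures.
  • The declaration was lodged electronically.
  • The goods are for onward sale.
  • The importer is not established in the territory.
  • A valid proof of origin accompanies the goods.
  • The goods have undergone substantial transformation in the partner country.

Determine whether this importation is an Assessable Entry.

§8.3 — Provisional Entry: [the goods have not undergone substantial transformation in the partner country? no] OR [the declaration was not lodged electronically? no] → not satisfied.
§8.6 — Essential Entry: [Provisional Entry (§8.3)? no] OR [the importer is established in the territory? no] → not satisfied.
§8.12 — Class-D Importation: the importer is an authorised economic operator? yes; the goods fall within a tariff-suspension heading? no; a valid proof of origin accompanies the goods? yes — 2 of 3 hold (need ≥2) → satisfied.
§8.2 — Tier II Goods: [the goods are for the importer's own use? no] AND [the goods are intended for re-export? no] → not satisfied.
§8.9 — Standard Clearance: [Class-D Importation (§8.12)? yes] AND [Tier II Goods (§8.2)? no] → not satisfied.
§8.10 — Permitted Importation: [Essential Entry (§8.6)? no] AND [Standard Clearance (§8.9)? no] → not satisfied.
§8.8 — Standard Goods: [the goods are intended for re-export? no] AND [the goods do not fall within a tariff-suspension heading? yes] → not satisfied.
§8.11 — Eligible Consignment: [Standard Goods (§8.8)? no] AND [the goods are subject to anti-dumping measures? no] → not satisfied.
§8.7 — Recognised Clearance: [not an Eligible Consignment (§8.11)? yes] AND [the goods originate in a preference-partner country? yes] → satisfied.
§8.5 — Assessable Entry: [Permitted Importation (§8.10)? no] OR [Recognised Clearance (§8.7)? yes] → satisfied.

Yes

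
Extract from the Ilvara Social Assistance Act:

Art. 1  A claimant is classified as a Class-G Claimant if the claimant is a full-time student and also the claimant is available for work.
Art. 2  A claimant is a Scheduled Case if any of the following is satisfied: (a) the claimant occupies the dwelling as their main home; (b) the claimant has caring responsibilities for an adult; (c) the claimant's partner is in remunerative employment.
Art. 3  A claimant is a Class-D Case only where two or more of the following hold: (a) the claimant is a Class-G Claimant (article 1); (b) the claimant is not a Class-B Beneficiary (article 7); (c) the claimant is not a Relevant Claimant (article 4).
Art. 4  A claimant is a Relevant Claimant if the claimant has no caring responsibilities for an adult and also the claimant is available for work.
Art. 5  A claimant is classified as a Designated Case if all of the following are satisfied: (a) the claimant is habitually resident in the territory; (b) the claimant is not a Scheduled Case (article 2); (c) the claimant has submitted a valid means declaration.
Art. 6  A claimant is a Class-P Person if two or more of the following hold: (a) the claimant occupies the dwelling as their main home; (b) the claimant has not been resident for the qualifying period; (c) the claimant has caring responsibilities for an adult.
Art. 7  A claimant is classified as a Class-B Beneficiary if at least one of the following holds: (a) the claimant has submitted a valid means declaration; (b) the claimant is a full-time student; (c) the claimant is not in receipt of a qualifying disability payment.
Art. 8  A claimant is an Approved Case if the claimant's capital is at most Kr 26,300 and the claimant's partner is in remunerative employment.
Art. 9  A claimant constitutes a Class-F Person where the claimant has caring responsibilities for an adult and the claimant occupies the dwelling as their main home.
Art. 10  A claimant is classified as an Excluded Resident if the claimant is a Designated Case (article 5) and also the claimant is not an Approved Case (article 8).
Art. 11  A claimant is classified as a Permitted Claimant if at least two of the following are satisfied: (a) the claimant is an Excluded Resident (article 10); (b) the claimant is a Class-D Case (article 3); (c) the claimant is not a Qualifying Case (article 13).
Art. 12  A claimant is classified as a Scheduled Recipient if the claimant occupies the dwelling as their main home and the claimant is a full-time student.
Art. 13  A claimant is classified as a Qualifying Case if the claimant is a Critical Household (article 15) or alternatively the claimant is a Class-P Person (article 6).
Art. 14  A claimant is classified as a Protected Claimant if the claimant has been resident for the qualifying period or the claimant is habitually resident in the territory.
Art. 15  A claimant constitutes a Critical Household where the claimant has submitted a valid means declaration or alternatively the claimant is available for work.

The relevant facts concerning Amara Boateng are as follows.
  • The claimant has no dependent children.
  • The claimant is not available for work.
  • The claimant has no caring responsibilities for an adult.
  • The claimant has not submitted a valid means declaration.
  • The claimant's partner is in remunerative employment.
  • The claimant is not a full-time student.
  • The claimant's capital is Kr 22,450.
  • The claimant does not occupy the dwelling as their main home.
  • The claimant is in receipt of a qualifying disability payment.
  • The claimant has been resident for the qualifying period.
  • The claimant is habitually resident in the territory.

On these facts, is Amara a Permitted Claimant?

article 2 — Scheduled Case: [the claimant occupies the dwelling as their main home? no] OR [the claimant has caring responsibilities for an adult? no] OR [the claimant's partner is in remunerative employment? yes] → satisfied.
article 5 — Designated Case: [the claimant is habitually resident in the territory? yes] AND [not a Scheduled Case (article 2)? no] AND [the claimant has submitted a valid means declaration? no] → not satisfied.
article 8 — Approved Case: [claimant's capital: Kr 22,450 ≤ Kr 26,300? yes] AND [the claimant's partner is in remunerative employment? yes] → satisfied.
article 10 — Excluded Resident: [Designated Case (article 5)? no] AND [not an Approved Case (article 8)? no] → not satisfied.
article 1 — Class-G Claimant: [the claimant is a full-time student? no] AND [the claimant is available for work? no] → not satisfied.
article 7 — Class-B Beneficiary: [the claimant has submitted a valid means declaration? no] OR [the claimant is a full-time student? no] OR [the claimant is not in receipt of a qualifying disability payment? no] → not satisfied.
article 4 — Relevant Claimant: [the claimant has no caring responsibilities for an adult? yes] AND [the claimant is available for work? no] → not satisfied.
article 3 — Class-D Case: Class-G Claimant (article 1)? no; not a Class-B Beneficiary (article 7)? yes; not a Relevant Claimant (article 4)? yes — 2 of 3 hold (need ≥2) → satisfied.
article 15 — Critical Household: [the claimant has submitted a valid means declaration? no] OR [the claimant is available for work? no] → not satisfied.
article 6 — Class-P Person: the claimant occupies the dwelling as their main home? no; the claimant has not been resident for the qualifying period? no; the claimant has caring responsibilities for an adult? no — 0 of 3 hold (need ≥2) → not satisfied.
article 13 — Qualifying Case: [Critical Household (article 15)? no] OR [Class-P Person (article 6)? no] → not satisfied.
article 11 — Permitted Claimant: Excluded Resident (article 10)? no; Class-D Case (article 3)? yes; not a Qualifying Case (article 13)? yes — 2 of 3 hold (need ≥2) → satisfied.

Yes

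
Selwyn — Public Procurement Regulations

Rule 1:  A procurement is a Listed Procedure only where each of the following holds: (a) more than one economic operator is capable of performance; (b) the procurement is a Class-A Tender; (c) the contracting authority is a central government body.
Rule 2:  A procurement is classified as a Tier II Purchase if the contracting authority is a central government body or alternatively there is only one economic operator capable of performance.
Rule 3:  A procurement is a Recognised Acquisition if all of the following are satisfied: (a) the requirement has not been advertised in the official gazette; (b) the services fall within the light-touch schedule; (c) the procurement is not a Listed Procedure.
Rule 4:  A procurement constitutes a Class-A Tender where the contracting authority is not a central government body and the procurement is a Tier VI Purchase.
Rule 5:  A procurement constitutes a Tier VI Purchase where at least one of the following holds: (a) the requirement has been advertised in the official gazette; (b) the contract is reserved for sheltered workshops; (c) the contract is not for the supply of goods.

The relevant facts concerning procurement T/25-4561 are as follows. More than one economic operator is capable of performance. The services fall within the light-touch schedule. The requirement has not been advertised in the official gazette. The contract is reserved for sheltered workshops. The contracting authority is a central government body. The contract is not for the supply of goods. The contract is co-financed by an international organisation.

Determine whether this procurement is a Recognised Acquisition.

Under rule 5: the requirement has been advertised in the official gazette? no; or the contract is reserved for sheltered workshops? yes; or the contract is not for the supply of goods? yes. So the procurement is a Tier VI Purchase.
Under rule 4: the contracting authority is not a central government body? no; and Tier VI Purchase (rule 5)? yes. So the procurement is not a Class-A Tender.
Under rule 1: more than one economic operator is capable of performance? yes; and Class-A Tender (rule 4)? no; and the contracting authority is a central government body? yes. So the procurement is not a Listed Procedure.
Under rule 3: the requirement has not been advertised in the official gazette? yes; and the services fall within the light-touch schedule? yes; and not a Listed Procedure (rule 1)? yes. So the procurement is a Recognised Acquisition.

Yes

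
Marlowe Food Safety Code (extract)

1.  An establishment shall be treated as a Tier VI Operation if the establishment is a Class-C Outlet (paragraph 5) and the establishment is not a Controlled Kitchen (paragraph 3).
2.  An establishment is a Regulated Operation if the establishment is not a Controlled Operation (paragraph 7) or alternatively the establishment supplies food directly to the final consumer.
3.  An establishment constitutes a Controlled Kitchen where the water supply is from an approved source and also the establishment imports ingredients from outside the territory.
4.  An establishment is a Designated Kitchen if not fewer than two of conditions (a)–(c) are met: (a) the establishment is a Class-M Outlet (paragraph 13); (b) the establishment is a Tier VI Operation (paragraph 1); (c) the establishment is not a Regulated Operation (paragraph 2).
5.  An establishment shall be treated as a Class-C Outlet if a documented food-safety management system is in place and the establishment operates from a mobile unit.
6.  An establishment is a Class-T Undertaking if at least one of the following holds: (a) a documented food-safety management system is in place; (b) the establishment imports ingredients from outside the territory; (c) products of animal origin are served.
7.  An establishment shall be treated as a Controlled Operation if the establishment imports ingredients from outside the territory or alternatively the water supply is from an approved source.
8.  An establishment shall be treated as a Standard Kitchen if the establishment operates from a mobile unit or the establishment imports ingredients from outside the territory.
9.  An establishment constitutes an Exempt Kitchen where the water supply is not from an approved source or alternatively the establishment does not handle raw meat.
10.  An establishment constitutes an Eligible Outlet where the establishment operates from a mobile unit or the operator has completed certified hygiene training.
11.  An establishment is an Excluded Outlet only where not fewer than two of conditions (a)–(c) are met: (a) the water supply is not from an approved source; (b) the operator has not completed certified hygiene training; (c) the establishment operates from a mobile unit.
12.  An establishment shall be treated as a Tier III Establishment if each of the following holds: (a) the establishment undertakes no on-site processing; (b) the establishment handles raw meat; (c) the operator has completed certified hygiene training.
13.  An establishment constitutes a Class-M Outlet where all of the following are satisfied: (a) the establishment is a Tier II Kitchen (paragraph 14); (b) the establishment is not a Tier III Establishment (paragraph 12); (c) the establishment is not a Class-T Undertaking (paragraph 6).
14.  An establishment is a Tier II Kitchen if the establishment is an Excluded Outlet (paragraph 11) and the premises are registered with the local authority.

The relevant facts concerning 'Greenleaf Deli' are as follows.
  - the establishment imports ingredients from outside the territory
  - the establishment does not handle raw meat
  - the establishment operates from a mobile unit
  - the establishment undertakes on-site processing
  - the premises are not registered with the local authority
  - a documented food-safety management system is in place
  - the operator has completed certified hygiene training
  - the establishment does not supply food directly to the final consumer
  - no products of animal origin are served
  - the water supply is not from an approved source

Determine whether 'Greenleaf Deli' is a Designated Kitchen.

Yes

paragraph 11 — Excluded Outlet: the water supply is not from an approved source? yes; the operator has not completed certified hygiene training? no; the establishment operates from a mobile unit? yes — 2 of 3 hold (need ≥2) → satisfied.
paragraph 14 — Tier II Kitchen: [Excluded Outlet (paragraph 11)? yes] AND [the premises are registered with the local authority? no] → not satisfied.
paragraph 12 — Tier III Establishment: [the establishment undertakes no on-site processing? no] AND [the establishment handles raw meat? no] AND [the operator has completed certified hygiene training? yes] → not satisfied.
paragraph 6 — Class-T Undertaking: [a documented food-safety management system is in place? yes] OR [the establishment imports ingredients from outside the territory? yes] OR [products of animal origin are served? no] → satisfied.
paragraph 13 — Class-M Outlet: [Tier II Kitchen (paragraph 14)? no] AND [not a Tier III Establishment (paragraph 12)? yes] AND [not a Class-T Undertaking (paragraph 6)? no] → not satisfied.
paragraph 5 — Class-C Outlet: [a documented food-safety management system is in place? yes] AND [the establishment operates from a mobile unit? yes] → satisfied.
paragraph 3 — Controlled Kitchen: [the water supply is from an approved source? no] AND [the establishment imports ingredients from outside the territory? yes] → not satisfied.
paragraph 1 — Tier VI Operation: [Class-C Outlet (paragraph 5)? yes] AND [not a Controlled Kitchen (paragraph 3)? yes] → satisfied.
paragraph 7 — Controlled Operation: [the establishment imports ingredients from outside the territory? yes] OR [the water supply is from an approved source? no] → satisfied.
paragraph 2 — Regulated Operation: [not a Controlled Operation (paragraph 7)? no] OR [the establishment supplies food directly to the final consumer? no] → not satisfied.
paragraph 4 — Designated Kitchen: Class-M Outlet (paragraph 13)? no; Tier VI Operation (paragraph 1)? yes; not a Regulated Operation (paragraph 2)? yes — 2 of 3 hold (need ≥2) → satisfied.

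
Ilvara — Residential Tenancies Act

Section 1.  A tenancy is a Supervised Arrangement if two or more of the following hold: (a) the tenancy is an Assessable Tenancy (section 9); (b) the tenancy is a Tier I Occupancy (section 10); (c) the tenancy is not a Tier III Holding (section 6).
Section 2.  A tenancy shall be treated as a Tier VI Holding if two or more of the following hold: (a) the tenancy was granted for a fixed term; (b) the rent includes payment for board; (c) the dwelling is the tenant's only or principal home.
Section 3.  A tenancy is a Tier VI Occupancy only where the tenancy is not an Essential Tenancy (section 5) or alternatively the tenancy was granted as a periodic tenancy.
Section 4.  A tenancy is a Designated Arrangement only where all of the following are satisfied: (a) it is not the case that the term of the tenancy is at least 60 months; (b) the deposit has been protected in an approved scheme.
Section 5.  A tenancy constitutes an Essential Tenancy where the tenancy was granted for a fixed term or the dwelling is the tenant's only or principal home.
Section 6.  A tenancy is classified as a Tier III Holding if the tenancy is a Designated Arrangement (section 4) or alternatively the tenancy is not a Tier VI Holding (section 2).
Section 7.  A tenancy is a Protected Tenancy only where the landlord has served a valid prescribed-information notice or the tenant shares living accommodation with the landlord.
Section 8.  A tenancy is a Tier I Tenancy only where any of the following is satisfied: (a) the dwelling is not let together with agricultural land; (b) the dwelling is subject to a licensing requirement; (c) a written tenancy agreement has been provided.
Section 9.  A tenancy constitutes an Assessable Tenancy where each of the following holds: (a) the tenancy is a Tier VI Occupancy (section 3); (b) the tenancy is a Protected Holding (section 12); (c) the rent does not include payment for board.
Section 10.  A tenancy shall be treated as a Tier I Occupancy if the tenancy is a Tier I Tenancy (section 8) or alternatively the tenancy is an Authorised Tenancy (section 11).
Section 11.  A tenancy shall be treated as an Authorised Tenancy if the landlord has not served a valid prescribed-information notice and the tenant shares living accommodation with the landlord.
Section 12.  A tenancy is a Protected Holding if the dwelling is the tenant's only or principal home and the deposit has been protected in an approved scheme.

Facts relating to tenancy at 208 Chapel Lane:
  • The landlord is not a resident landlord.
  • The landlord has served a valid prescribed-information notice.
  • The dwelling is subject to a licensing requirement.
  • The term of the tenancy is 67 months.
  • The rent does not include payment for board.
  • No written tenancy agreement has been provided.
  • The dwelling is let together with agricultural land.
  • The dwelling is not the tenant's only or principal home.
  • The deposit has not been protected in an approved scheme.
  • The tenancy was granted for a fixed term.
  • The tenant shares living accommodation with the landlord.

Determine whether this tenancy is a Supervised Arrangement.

No

section 5 — Essential Tenancy: [the tenancy was granted for a fixed term? yes] OR [the dwelling is the tenant's only or principal home? no] → satisfied.
section 3 — Tier VI Occupancy: [not an Essential Tenancy (section 5)? no] OR [the tenancy was granted as a periodic tenancy? no] → not satisfied.
section 12 — Protected Holding: [the dwelling is the tenant's only or principal home? no] AND [the deposit has been protected in an approved scheme? no] → not satisfied.
section 9 — Assessable Tenancy: [Tier VI Occupancy (section 3)? no] AND [Protected Holding (section 12)? no] AND [the rent does not include payment for board? yes] → not satisfied.
section 8 — Tier I Tenancy: [the dwelling is not let together with agricultural land? no] OR [the dwelling is subject to a licensing requirement? yes] OR [a written tenancy agreement has been provided? no] → satisfied.
section 11 — Authorised Tenancy: [the landlord has not served a valid prescribed-information notice? no] AND [the tenant shares living accommodation with the landlord? yes] → not satisfied.
section 10 — Tier I Occupancy: [Tier I Tenancy (section 8)? yes] OR [Authorised Tenancy (section 11)? no] → satisfied.
section 4 — Designated Arrangement: [term of the tenancy: 67 months ≥ 60 months? yes, so negated condition no] AND [the deposit has been protected in an approved scheme? no] → not satisfied.
section 2 — Tier VI Holding: the tenancy was granted for a fixed term? yes; the rent includes payment for board? no; the dwelling is the tenant's only or principal home? no — 1 of 3 hold (need ≥2) → not satisfied.
section 6 — Tier III Holding: [Designated Arrangement (section 4)? no] OR [not a Tier VI Holding (section 2)? yes] → satisfied.
section 1 — Supervised Arrangement: Assessable Tenancy (section 9)? no; Tier I Occupancy (section 10)? yes; not a Tier III Holding (section 6)? no — 1 of 3 hold (need ≥2) → not satisfied.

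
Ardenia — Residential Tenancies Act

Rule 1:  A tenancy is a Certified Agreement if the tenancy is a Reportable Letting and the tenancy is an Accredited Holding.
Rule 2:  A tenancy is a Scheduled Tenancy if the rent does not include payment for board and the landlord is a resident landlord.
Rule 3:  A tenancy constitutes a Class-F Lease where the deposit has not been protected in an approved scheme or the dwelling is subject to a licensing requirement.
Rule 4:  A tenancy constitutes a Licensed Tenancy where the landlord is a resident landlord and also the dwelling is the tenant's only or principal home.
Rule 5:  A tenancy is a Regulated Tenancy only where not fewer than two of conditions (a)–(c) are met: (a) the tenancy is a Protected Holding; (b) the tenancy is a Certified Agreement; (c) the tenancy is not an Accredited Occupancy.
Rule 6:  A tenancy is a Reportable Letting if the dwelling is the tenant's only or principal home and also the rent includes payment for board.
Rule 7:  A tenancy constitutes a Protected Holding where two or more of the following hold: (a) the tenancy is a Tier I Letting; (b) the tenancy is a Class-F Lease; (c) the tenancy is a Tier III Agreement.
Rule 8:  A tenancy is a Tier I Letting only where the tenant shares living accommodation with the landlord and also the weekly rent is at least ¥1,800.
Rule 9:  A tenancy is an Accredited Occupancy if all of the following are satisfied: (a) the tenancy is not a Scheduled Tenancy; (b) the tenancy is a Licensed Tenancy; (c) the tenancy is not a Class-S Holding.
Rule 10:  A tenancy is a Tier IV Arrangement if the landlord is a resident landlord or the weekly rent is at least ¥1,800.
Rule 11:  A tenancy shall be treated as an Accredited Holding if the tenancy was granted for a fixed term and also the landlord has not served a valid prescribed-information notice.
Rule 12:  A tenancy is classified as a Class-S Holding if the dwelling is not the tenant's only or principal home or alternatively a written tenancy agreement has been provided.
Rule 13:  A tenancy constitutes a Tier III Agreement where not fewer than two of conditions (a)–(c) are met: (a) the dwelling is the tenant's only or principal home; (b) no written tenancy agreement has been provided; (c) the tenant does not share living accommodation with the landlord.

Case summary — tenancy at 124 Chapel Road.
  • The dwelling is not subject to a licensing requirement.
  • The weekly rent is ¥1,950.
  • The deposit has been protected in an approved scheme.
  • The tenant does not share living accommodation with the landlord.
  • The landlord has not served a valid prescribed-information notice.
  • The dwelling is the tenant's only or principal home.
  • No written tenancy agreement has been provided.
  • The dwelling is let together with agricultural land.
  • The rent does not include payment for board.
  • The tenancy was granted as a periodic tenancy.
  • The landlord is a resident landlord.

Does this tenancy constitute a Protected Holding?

No

rule 8 — Tier I Letting: [the tenant shares living accommodation with the landlord? no] AND [weekly rent: ¥1,950 ≥ ¥1,800? yes] → not satisfied.
rule 3 — Class-F Lease: [the deposit has not been protected in an approved scheme? no] OR [the dwelling is subject to a licensing requirement? no] → not satisfied.
rule 13 — Tier III Agreement: the dwelling is the tenant's only or principal home? yes; no written tenancy agreement has been provided? yes; the tenant does not share living accommodation with the landlord? yes — 3 of 3 hold (need ≥2) → satisfied.
rule 7 — Protected Holding: Tier I Letting (rule 8)? no; Class-F Lease (rule 3)? no; Tier III Agreement (rule 13)? yes — 1 of 3 hold (need ≥2) → not satisfied.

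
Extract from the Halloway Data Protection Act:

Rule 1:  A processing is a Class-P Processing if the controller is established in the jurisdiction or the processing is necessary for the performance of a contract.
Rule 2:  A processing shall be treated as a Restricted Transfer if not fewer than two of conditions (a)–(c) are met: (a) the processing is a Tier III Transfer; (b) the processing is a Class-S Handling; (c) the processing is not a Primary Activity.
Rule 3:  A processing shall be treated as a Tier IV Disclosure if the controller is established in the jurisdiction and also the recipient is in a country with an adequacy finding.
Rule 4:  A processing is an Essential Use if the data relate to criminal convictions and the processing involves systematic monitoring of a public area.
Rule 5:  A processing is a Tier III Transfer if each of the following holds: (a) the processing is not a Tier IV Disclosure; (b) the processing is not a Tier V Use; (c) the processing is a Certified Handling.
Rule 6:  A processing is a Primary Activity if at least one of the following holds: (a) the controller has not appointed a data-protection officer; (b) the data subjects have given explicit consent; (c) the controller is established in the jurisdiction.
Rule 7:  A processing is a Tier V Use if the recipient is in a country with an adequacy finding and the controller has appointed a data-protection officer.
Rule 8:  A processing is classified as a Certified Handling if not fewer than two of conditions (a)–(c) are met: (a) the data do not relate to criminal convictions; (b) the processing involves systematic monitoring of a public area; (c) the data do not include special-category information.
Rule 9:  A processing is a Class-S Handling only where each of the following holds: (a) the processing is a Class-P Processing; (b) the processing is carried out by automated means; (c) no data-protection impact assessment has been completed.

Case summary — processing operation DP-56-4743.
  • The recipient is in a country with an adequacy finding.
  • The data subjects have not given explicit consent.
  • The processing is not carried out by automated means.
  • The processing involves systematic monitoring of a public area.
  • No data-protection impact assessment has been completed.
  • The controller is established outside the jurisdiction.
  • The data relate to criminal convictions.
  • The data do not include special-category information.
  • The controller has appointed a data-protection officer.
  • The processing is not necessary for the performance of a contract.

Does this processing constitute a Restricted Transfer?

No

Under rule 3: the controller is established in the jurisdiction? no; and the recipient is in a country with an adequacy finding? yes. So the processing is not a Tier IV Disclosure.
Under rule 7: the recipient is in a country with an adequacy finding? yes; and the controller has appointed a data-protection officer? yes. So the processing is a Tier V Use.
Under rule 8: the data do not relate to criminal convictions? no; the processing involves systematic monitoring of a public area? yes; the data do not include special-category information? yes — 2 of 3 hold (need ≥2) → satisfied.
Under rule 5: not a Tier IV Disclosure (rule 3)? yes; and not a Tier V Use (rule 7)? no; and Certified Handling (rule 8)? yes. So the processing is not a Tier III Transfer.
Under rule 1: the controller is established in the jurisdiction? no; or the processing is necessary for the performance of a contract? no. So the processing is not a Class-P Processing.
Under rule 9: Class-P Processing (rule 1)? no; and the processing is carried out by automated means? no; and no data-protection impact assessment has been completed? yes. So the processing is not a Class-S Handling.
Under rule 6: the controller has not appointed a data-protection officer? no; or the data subjects have given explicit consent? no; or the controller is established in the jurisdiction? no. So the processing is not a Primary Activity.
Under rule 2: Tier III Transfer (rule 5)? no; Class-S Handling (rule 9)? no; not a Primary Activity (rule 6)? yes — 1 of 3 hold (need ≥2) → not satisfied.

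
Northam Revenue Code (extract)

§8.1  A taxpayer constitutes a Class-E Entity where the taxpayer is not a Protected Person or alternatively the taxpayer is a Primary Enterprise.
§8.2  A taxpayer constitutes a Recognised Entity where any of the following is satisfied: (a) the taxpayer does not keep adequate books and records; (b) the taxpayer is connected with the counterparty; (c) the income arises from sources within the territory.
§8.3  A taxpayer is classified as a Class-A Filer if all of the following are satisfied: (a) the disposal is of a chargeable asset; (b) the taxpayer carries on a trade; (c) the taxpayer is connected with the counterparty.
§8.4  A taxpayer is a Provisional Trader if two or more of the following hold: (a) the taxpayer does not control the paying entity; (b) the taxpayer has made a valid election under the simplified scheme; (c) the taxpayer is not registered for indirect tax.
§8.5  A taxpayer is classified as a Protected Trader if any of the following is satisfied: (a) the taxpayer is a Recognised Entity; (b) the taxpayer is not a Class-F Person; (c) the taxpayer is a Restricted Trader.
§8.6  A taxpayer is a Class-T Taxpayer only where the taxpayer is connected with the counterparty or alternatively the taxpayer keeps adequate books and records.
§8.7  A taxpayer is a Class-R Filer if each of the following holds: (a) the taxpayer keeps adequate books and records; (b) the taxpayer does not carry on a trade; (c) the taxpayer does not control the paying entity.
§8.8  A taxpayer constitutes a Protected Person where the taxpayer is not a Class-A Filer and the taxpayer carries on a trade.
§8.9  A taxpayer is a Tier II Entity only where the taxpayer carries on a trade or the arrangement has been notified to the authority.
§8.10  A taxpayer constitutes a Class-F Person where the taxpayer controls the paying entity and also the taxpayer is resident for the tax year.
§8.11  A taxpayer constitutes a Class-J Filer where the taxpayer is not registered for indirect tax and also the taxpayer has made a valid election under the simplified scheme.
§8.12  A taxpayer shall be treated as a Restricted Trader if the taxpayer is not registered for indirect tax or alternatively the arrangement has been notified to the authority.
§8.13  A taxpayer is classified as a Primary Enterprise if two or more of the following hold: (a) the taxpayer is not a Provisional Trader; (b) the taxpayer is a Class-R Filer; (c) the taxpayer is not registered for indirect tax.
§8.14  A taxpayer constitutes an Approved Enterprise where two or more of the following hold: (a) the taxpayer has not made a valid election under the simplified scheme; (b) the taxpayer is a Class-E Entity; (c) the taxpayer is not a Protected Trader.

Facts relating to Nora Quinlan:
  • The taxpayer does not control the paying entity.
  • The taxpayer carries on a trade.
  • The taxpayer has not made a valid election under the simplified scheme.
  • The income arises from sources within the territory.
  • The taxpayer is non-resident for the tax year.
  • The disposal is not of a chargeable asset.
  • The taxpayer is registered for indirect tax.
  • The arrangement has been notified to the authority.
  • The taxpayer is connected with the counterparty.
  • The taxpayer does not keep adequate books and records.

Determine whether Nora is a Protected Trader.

Yes

Under §8.2: the taxpayer does not keep adequate books and records? yes; or the taxpayer is connected with the counterparty? yes; or the income arises from sources within the territory? yes. So the taxpayer is a Recognised Entity.
Under §8.10: the taxpayer controls the paying entity? no; and the taxpayer is resident for the tax year? no. So the taxpayer is not a Class-F Person.
Under §8.12: the taxpayer is not registered for indirect tax? no; or the arrangement has been notified to the authority? yes. So the taxpayer is a Restricted Trader.
Under §8.5: Recognised Entity (§8.2)? yes; or not a Class-F Person (§8.10)? yes; or Restricted Trader (§8.12)? yes. So the taxpayer is a Protected Trader.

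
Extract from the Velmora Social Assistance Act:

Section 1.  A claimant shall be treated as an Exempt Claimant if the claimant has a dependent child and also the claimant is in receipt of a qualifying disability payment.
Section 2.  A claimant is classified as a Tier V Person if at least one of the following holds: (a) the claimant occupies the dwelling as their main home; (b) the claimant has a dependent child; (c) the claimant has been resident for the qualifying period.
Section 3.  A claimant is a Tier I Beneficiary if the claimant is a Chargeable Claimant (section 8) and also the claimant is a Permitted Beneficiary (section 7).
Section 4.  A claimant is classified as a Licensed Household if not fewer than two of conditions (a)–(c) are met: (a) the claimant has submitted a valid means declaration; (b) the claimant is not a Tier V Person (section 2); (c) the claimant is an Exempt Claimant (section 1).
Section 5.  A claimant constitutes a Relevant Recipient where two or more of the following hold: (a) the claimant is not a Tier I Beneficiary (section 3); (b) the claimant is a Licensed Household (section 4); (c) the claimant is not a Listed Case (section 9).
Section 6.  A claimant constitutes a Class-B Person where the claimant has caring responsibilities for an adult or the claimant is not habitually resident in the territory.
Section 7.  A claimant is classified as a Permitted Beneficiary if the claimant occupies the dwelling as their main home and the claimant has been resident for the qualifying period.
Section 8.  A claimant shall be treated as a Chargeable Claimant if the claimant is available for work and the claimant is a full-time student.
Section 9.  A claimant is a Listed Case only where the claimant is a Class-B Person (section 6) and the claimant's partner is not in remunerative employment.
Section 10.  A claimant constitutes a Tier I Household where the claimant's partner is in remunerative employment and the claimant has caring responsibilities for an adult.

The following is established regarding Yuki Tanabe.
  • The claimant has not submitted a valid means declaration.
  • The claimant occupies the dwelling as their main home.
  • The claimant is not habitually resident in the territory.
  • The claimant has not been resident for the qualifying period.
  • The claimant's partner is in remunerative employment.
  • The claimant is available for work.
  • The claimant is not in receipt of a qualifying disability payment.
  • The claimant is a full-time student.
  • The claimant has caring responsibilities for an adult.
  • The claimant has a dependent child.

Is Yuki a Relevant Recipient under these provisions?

section 8 — Chargeable Claimant: [the claimant is available for work? yes] AND [the claimant is a full-time student? yes] → satisfied.
section 7 — Permitted Beneficiary: [the claimant occupies the dwelling as their main home? yes] AND [the claimant has been resident for the qualifying period? no] → not satisfied.
section 3 — Tier I Beneficiary: [Chargeable Claimant (section 8)? yes] AND [Permitted Beneficiary (section 7)? no] → not satisfied.
section 2 — Tier V Person: [the claimant occupies the dwelling as their main home? yes] OR [the claimant has a dependent child? yes] OR [the claimant has been resident for the qualifying period? no] → satisfied.
section 1 — Exempt Claimant: [the claimant has a dependent child? yes] AND [the claimant is in receipt of a qualifying disability payment? no] → not satisfied.
section 4 — Licensed Household: the claimant has submitted a valid means declaration? no; not a Tier V Person (section 2)? no; Exempt Claimant (section 1)? no — 0 of 3 hold (need ≥2) → not satisfied.
section 6 — Class-B Person: [the claimant has caring responsibilities for an adult? yes] OR [the claimant is not habitually resident in the territory? yes] → satisfied.
section 9 — Listed Case: [Class-B Person (section 6)? yes] AND [the claimant's partner is not in remunerative employment? no] → not satisfied.
section 5 — Relevant Recipient: not a Tier I Beneficiary (section 3)? yes; Licensed Household (section 4)? no; not a Listed Case (section 9)? yes — 2 of 3 hold (need ≥2) → satisfied.

Yes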